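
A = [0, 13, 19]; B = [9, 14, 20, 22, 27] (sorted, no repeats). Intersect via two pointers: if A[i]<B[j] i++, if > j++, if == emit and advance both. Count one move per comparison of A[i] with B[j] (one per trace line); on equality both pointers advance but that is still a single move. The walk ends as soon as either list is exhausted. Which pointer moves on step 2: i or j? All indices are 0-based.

j

i=0 j=0: 0<9, i++
i=1 j=0: 13>9, j++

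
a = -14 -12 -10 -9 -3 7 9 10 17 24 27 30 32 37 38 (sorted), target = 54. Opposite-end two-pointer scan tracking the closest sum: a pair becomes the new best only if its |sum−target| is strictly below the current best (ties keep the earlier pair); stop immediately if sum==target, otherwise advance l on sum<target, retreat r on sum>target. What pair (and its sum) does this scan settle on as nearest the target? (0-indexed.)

l=0 r=14: -14+38=24 d=30 *, l++
l=1 r=14: -12+38=26 d=28 *, l++
l=2 r=14: -10+38=28 d=26 *, l++
l=3 r=14: -9+38=29 d=25 *, l++
l=4 r=14: -3+38=35 d=19 *, l++
l=5 r=14: 7+38=45 d=9 *, l++
l=6 r=14: 9+38=47 d=7 *, l++
l=7 r=14: 10+38=48 d=6 *, l++
l=8 r=14: 17+38=55 d=1 *, r--
l=8 r=13: 17+37=54 d=0 *, stop

pair (17, 37) with sum 54 (|Δ|=0)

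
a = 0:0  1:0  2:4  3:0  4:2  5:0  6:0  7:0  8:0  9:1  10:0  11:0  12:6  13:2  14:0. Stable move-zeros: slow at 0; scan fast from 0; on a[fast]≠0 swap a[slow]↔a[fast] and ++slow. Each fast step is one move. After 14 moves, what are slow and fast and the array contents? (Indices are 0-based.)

slow=0 fast=0: a[fast]=0, fast++
slow=0 fast=1: a[fast]=0, fast++
slow=0 fast=2: a[fast]=4≠0 swap→a[0]=4, slow++,fast++
slow=1 fast=3: a[fast]=0, fast++
slow=1 fast=4: a[fast]=2≠0 swap→a[1]=2, slow++,fast++
slow=2 fast=5: a[fast]=0, fast++
slow=2 fast=6: a[fast]=0, fast++
slow=2 fast=7: a[fast]=0, fast++
slow=2 fast=8: a[fast]=0, fast++
slow=2 fast=9: a[fast]=1≠0 swap→a[2]=1, slow++,fast++
slow=3 fast=10: a[fast]=0, fast++
slow=3 fast=11: a[fast]=0, fast++
slow=3 fast=12: a[fast]=6≠0 swap→a[3]=6, slow++,fast++
slow=4 fast=13: a[fast]=2≠0 swap→a[4]=2, slow++,fast++

slow=5, fast=14, a=[4, 2, 1, 6, 2, 0, 0, 0, 0, 0, 0, 0, 0, 0, 0]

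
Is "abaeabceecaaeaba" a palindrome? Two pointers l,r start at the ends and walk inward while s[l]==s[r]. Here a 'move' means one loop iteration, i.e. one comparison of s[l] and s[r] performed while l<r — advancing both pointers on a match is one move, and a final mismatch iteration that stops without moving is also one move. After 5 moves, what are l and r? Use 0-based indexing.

l=5, r=10

[0,15] 'a'=='a' → l++,r--
[1,14] 'b'=='b' → l++,r--
[2,13] 'a'=='a' → l++,r--
[3,12] 'e'=='e' → l++,r--
[4,11] 'a'=='a' → l++,r--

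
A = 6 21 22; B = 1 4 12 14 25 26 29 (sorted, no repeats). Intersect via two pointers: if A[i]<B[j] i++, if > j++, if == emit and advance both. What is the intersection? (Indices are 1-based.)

i=1 j=1: 6>1, j++
i=1 j=2: 6>4, j++
i=1 j=3: 6<12, i++
i=2 j=3: 21>12, j++
i=2 j=4: 21>14, j++
i=2 j=5: 21<25, i++
i=3 j=5: 22<25, i++

intersection = []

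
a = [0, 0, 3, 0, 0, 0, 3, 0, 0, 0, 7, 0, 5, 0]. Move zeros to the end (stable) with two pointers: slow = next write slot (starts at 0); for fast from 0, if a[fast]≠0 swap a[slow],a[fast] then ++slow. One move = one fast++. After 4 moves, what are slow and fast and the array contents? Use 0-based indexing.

(s=0,f=0) a[fast]=0 → fast++
(s=0,f=1) a[fast]=0 → fast++
(s=0,f=2) a[fast]=3≠0 swap→a[0]=3 → slow++,fast++
(s=1,f=3) a[fast]=0 → fast++

slow=1, fast=4, a=[3, 0, 0, 0, 0, 0, 3, 0, 0, 0, 7, 0, 5, 0]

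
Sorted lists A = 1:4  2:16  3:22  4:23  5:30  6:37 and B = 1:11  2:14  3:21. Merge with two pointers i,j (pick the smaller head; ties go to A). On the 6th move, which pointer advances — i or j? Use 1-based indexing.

i

i=1 j=1: A[i]=4<=B[j]=11 take 4, i++
i=2 j=1: A[i]=16>B[j]=11 take 11, j++
i=2 j=2: A[i]=16>B[j]=14 take 14, j++
i=2 j=3: A[i]=16<=B[j]=21 take 16, i++
i=3 j=3: A[i]=22>B[j]=21 take 21, j++
i=3 j=4: B done, take A[i]=22, i++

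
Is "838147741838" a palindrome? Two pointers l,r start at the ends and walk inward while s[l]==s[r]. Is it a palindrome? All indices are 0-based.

palindrome

[0,11] '8'=='8' → l++,r--
[1,10] '3'=='3' → l++,r--
[2,9] '8'=='8' → l++,r--
[3,8] '1'=='1' → l++,r--
[4,7] '4'=='4' → l++,r--
[5,6] '7'=='7' → l++,r--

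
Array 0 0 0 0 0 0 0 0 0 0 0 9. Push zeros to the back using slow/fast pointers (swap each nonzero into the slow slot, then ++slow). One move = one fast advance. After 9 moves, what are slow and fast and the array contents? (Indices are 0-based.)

slow=0 fast=0: a[fast]=0, fast++
slow=0 fast=1: a[fast]=0, fast++
slow=0 fast=2: a[fast]=0, fast++
slow=0 fast=3: a[fast]=0, fast++
slow=0 fast=4: a[fast]=0, fast++
slow=0 fast=5: a[fast]=0, fast++
slow=0 fast=6: a[fast]=0, fast++
slow=0 fast=7: a[fast]=0, fast++
slow=0 fast=8: a[fast]=0, fast++

slow=0, fast=9, a=[0, 0, 0, 0, 0, 0, 0, 0, 0, 0, 0, 9]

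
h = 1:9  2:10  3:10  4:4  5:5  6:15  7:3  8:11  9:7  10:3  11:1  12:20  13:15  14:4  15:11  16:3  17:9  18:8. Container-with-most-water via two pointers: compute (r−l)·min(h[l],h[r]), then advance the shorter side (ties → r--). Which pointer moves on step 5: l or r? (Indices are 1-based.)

l

l=1 r=18: min(9,8)*17=136 best=136 *, r--
l=1 r=17: min(9,9)*16=144 best=144 *, r--
l=1 r=16: min(9,3)*15=45 best=144, r--
l=1 r=15: min(9,11)*14=126 best=144, l++
l=2 r=15: min(10,11)*13=130 best=144, l++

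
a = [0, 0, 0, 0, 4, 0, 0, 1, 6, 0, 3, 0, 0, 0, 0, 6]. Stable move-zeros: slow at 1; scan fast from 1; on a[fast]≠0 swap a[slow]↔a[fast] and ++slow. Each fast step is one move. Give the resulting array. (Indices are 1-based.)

[4, 1, 6, 3, 6, 0, 0, 0, 0, 0, 0, 0, 0, 0, 0, 0]

slow=1 fast=1: a[fast]=0, fast++
slow=1 fast=2: a[fast]=0, fast++
slow=1 fast=3: a[fast]=0, fast++
slow=1 fast=4: a[fast]=0, fast++
slow=1 fast=5: a[fast]=4≠0 swap→a[1]=4, slow++,fast++
slow=2 fast=6: a[fast]=0, fast++
slow=2 fast=7: a[fast]=0, fast++
slow=2 fast=8: a[fast]=1≠0 swap→a[2]=1, slow++,fast++
slow=3 fast=9: a[fast]=6≠0 swap→a[3]=6, slow++,fast++
slow=4 fast=10: a[fast]=0, fast++
slow=4 fast=11: a[fast]=3≠0 swap→a[4]=3, slow++,fast++
slow=5 fast=12: a[fast]=0, fast++
slow=5 fast=13: a[fast]=0, fast++
slow=5 fast=14: a[fast]=0, fast++
slow=5 fast=15: a[fast]=0, fast++
slow=5 fast=16: a[fast]=6≠0 swap→a[5]=6, slow++,fast++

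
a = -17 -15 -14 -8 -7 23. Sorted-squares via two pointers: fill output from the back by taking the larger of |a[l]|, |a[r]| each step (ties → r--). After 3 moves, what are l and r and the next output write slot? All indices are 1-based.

l=1 r=6: |-17|<=|23| out[6]=529, r--
l=1 r=5: |-17|>|-7| out[5]=289, l++
l=2 r=5: |-15|>|-7| out[4]=225, l++

l=3, r=5, next write slot=3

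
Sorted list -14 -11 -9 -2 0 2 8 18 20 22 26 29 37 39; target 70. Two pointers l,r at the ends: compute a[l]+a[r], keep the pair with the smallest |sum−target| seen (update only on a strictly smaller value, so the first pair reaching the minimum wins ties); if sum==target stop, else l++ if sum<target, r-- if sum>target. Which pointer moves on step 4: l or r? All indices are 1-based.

l

[1,14] -14+39=25 d=45 * → l++
[2,14] -11+39=28 d=42 * → l++
[3,14] -9+39=30 d=40 * → l++
[4,14] -2+39=37 d=33 * → l++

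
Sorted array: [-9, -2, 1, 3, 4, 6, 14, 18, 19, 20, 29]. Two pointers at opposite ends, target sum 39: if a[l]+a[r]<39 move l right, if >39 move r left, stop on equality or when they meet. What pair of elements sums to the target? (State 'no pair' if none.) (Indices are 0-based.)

(19, 20)

l=0 r=10: -9+29=20 <39, l++
l=1 r=10: -2+29=27 <39, l++
l=2 r=10: 1+29=30 <39, l++
l=3 r=10: 3+29=32 <39, l++
l=4 r=10: 4+29=33 <39, l++
l=5 r=10: 6+29=35 <39, l++
l=6 r=10: 14+29=43 >39, r--
l=6 r=9: 14+20=34 <39, l++
l=7 r=9: 18+20=38 <39, l++
l=8 r=9: 19+20=39, found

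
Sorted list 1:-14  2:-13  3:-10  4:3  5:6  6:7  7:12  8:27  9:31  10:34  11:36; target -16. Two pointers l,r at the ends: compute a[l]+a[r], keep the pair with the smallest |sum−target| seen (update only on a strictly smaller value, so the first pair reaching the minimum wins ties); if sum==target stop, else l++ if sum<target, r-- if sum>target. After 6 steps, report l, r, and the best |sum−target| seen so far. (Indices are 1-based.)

l=1, r=5, best |Δ|=9

[1,11] -14+36=22 d=38 * → r--
[1,10] -14+34=20 d=36 * → r--
[1,9] -14+31=17 d=33 * → r--
[1,8] -14+27=13 d=29 * → r--
[1,7] -14+12=-2 d=14 * → r--
[1,6] -14+7=-7 d=9 * → r--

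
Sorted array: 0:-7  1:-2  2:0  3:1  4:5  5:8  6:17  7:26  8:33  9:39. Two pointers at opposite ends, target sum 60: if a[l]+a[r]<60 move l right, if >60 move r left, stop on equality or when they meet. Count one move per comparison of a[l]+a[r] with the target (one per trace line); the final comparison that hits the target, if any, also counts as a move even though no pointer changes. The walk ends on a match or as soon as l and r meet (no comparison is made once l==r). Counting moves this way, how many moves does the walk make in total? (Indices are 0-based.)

l=0 r=9: -7+39=32 <60, l++
l=1 r=9: -2+39=37 <60, l++
l=2 r=9: 0+39=39 <60, l++
l=3 r=9: 1+39=40 <60, l++
l=4 r=9: 5+39=44 <60, l++
l=5 r=9: 8+39=47 <60, l++
l=6 r=9: 17+39=56 <60, l++
l=7 r=9: 26+39=65 >60, r--
l=7 r=8: 26+33=59 <60, l++

9 moves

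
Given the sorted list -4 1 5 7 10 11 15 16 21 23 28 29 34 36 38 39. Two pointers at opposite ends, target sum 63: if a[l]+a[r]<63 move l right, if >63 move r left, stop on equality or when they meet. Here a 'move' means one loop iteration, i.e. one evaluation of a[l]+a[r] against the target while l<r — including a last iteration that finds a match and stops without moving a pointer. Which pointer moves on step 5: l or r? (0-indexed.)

[0,15] -4+39=35 <63 → l++
[1,15] 1+39=40 <63 → l++
[2,15] 5+39=44 <63 → l++
[3,15] 7+39=46 <63 → l++
[4,15] 10+39=49 <63 → l++

l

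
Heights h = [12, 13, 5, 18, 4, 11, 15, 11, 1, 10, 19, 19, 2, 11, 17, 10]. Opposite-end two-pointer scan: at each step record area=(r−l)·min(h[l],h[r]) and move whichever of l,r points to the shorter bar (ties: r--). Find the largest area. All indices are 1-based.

max area = 187

[1,16] min(12,10)*15=150 best=150 * → r--
[1,15] min(12,17)*14=168 best=168 * → l++
[2,15] min(13,17)*13=169 best=169 * → l++
[3,15] min(5,17)*12=60 best=169 → l++
[4,15] min(18,17)*11=187 best=187 * → r--
[4,14] min(18,11)*10=110 best=187 → r--
[4,13] min(18,2)*9=18 best=187 → r--
[4,12] min(18,19)*8=144 best=187 → l++
[5,12] min(4,19)*7=28 best=187 → l++
[6,12] min(11,19)*6=66 best=187 → l++
[7,12] min(15,19)*5=75 best=187 → l++
[8,12] min(11,19)*4=44 best=187 → l++
[9,12] min(1,19)*3=3 best=187 → l++
[10,12] min(10,19)*2=20 best=187 → l++
[11,12] min(19,19)*1=19 best=187 → r--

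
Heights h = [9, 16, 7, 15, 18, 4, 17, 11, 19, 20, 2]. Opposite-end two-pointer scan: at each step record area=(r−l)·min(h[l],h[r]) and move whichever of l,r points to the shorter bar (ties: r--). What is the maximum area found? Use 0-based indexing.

[0,10] min(9,2)*10=20 best=20 * → r--
[0,9] min(9,20)*9=81 best=81 * → l++
[1,9] min(16,20)*8=128 best=128 * → l++
[2,9] min(7,20)*7=49 best=128 → l++
[3,9] min(15,20)*6=90 best=128 → l++
[4,9] min(18,20)*5=90 best=128 → l++
[5,9] min(4,20)*4=16 best=128 → l++
[6,9] min(17,20)*3=51 best=128 → l++
[7,9] min(11,20)*2=22 best=128 → l++
[8,9] min(19,20)*1=19 best=128 → l++

max area = 128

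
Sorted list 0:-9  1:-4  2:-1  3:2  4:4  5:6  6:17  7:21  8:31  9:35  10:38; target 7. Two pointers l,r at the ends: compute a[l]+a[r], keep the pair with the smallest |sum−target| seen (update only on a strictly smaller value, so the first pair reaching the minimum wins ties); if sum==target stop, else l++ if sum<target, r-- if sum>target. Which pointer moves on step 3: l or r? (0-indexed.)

l=0 r=10: -9+38=29 d=22 *, r--
l=0 r=9: -9+35=26 d=19 *, r--
l=0 r=8: -9+31=22 d=15 *, r--

r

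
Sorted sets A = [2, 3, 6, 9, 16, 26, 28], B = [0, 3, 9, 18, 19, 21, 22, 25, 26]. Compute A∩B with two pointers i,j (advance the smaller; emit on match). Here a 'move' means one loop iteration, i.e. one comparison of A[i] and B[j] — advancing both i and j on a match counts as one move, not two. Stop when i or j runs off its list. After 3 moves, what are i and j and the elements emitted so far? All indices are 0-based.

[i=0,j=0] 2>0 → j++
[i=0,j=1] 2<3 → i++
[i=1,j=1] 3==3 emit → i++,j++

i=2, j=2, emitted=[3]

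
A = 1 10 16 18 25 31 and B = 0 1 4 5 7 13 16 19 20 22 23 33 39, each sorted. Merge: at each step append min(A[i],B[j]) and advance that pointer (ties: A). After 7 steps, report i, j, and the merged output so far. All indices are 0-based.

i=0 j=0: A[i]=1>B[j]=0 take 0, j++
i=0 j=1: A[i]=1<=B[j]=1 take 1, i++
i=1 j=1: A[i]=10>B[j]=1 take 1, j++
i=1 j=2: A[i]=10>B[j]=4 take 4, j++
i=1 j=3: A[i]=10>B[j]=5 take 5, j++
i=1 j=4: A[i]=10>B[j]=7 take 7, j++
i=1 j=5: A[i]=10<=B[j]=13 take 10, i++

i=2, j=5, merged so far=[0, 1, 1, 4, 5, 7, 10]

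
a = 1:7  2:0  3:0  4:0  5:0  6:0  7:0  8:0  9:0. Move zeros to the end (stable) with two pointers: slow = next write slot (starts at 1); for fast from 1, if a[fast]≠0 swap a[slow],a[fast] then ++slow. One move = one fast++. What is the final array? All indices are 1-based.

[7, 0, 0, 0, 0, 0, 0, 0, 0]

slow=1 fast=1: a[fast]=7≠0 swap→a[1]=7, slow++,fast++
slow=2 fast=2: a[fast]=0, fast++
slow=2 fast=3: a[fast]=0, fast++
slow=2 fast=4: a[fast]=0, fast++
slow=2 fast=5: a[fast]=0, fast++
slow=2 fast=6: a[fast]=0, fast++
slow=2 fast=7: a[fast]=0, fast++
slow=2 fast=8: a[fast]=0, fast++
slow=2 fast=9: a[fast]=0, fast++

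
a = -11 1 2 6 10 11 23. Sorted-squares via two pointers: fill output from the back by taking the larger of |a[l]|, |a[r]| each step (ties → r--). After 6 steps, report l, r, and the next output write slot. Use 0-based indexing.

l=0 r=6: |-11|<=|23| out[6]=529, r--
l=0 r=5: |-11|<=|11| out[5]=121, r--
l=0 r=4: |-11|>|10| out[4]=121, l++
l=1 r=4: |1|<=|10| out[3]=100, r--
l=1 r=3: |1|<=|6| out[2]=36, r--
l=1 r=2: |1|<=|2| out[1]=4, r--

l=1, r=1, next write slot=0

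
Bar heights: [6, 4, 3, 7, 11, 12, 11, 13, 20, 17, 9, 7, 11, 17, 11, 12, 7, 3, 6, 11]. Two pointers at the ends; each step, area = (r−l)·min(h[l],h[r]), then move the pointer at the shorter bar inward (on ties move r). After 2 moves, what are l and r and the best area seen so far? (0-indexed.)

l=0 r=19: min(6,11)*19=114 best=114 *, l++
l=1 r=19: min(4,11)*18=72 best=114, l++

l=2, r=19, best area=114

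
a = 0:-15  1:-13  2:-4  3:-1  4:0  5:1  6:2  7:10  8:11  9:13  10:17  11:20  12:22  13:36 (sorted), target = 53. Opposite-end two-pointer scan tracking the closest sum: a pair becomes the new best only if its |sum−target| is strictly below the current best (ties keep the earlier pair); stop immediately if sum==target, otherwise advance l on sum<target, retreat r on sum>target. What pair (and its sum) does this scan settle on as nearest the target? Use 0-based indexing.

pair (17, 36) with sum 53 (|Δ|=0)

l=0 r=13: -15+36=21 d=32 *, l++
l=1 r=13: -13+36=23 d=30 *, l++
l=2 r=13: -4+36=32 d=21 *, l++
l=3 r=13: -1+36=35 d=18 *, l++
l=4 r=13: 0+36=36 d=17 *, l++
l=5 r=13: 1+36=37 d=16 *, l++
l=6 r=13: 2+36=38 d=15 *, l++
l=7 r=13: 10+36=46 d=7 *, l++
l=8 r=13: 11+36=47 d=6 *, l++
l=9 r=13: 13+36=49 d=4 *, l++
l=10 r=13: 17+36=53 d=0 *, stop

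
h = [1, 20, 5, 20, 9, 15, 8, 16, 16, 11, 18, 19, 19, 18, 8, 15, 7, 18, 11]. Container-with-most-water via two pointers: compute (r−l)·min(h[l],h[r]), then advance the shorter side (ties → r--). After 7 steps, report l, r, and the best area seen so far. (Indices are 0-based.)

l=1, r=12, best area=288

[0,18] min(1,11)*18=18 best=18 * → l++
[1,18] min(20,11)*17=187 best=187 * → r--
[1,17] min(20,18)*16=288 best=288 * → r--
[1,16] min(20,7)*15=105 best=288 → r--
[1,15] min(20,15)*14=210 best=288 → r--
[1,14] min(20,8)*13=104 best=288 → r--
[1,13] min(20,18)*12=216 best=288 → r--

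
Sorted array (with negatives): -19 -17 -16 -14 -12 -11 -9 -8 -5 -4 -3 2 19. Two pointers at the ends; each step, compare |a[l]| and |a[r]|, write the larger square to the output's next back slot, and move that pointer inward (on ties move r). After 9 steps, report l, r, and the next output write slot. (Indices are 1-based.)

l=9, r=12, next write slot=4

[1,13] |-19|<=|19| out[13]=361 → r--
[1,12] |-19|>|2| out[12]=361 → l++
[2,12] |-17|>|2| out[11]=289 → l++
[3,12] |-16|>|2| out[10]=256 → l++
[4,12] |-14|>|2| out[9]=196 → l++
[5,12] |-12|>|2| out[8]=144 → l++
[6,12] |-11|>|2| out[7]=121 → l++
[7,12] |-9|>|2| out[6]=81 → l++
[8,12] |-8|>|2| out[5]=64 → l++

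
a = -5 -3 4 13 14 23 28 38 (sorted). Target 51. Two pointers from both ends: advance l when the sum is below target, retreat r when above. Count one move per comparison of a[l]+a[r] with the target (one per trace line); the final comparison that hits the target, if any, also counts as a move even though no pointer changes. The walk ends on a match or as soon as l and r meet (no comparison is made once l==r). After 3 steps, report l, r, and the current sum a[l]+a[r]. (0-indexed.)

l=3, r=7, sum=51

[0,7] -5+38=33 <51 → l++
[1,7] -3+38=35 <51 → l++
[2,7] 4+38=42 <51 → l++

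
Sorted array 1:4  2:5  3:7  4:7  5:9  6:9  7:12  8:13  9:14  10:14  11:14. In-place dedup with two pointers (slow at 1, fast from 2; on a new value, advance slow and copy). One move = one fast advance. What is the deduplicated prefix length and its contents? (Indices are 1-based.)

length 7; prefix = [4, 5, 7, 9, 12, 13, 14]

(s=1,f=2) a[fast]=5≠a[slow]=4 write a[2]=5 → slow++,fast++
(s=2,f=3) a[fast]=7≠a[slow]=5 write a[3]=7 → slow++,fast++
(s=3,f=4) a[fast]=7=a[slow] dup → fast++
(s=3,f=5) a[fast]=9≠a[slow]=7 write a[4]=9 → slow++,fast++
(s=4,f=6) a[fast]=9=a[slow] dup → fast++
(s=4,f=7) a[fast]=12≠a[slow]=9 write a[5]=12 → slow++,fast++
(s=5,f=8) a[fast]=13≠a[slow]=12 write a[6]=13 → slow++,fast++
(s=6,f=9) a[fast]=14≠a[slow]=13 write a[7]=14 → slow++,fast++
(s=7,f=10) a[fast]=14=a[slow] dup → fast++
(s=7,f=11) a[fast]=14=a[slow] dup → fast++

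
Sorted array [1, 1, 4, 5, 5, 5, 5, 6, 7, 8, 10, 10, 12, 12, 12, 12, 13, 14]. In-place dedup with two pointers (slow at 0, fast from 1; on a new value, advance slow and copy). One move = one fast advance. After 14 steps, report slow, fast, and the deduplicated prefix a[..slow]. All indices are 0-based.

slow=7, fast=15, prefix=[1, 4, 5, 6, 7, 8, 10, 12]

(s=0,f=1) a[fast]=1=a[slow] dup → fast++
(s=0,f=2) a[fast]=4≠a[slow]=1 write a[1]=4 → slow++,fast++
(s=1,f=3) a[fast]=5≠a[slow]=4 write a[2]=5 → slow++,fast++
(s=2,f=4) a[fast]=5=a[slow] dup → fast++
(s=2,f=5) a[fast]=5=a[slow] dup → fast++
(s=2,f=6) a[fast]=5=a[slow] dup → fast++
(s=2,f=7) a[fast]=6≠a[slow]=5 write a[3]=6 → slow++,fast++
(s=3,f=8) a[fast]=7≠a[slow]=6 write a[4]=7 → slow++,fast++
(s=4,f=9) a[fast]=8≠a[slow]=7 write a[5]=8 → slow++,fast++
(s=5,f=10) a[fast]=10≠a[slow]=8 write a[6]=10 → slow++,fast++
(s=6,f=11) a[fast]=10=a[slow] dup → fast++
(s=6,f=12) a[fast]=12≠a[slow]=10 write a[7]=12 → slow++,fast++
(s=7,f=13) a[fast]=12=a[slow] dup → fast++
(s=7,f=14) a[fast]=12=a[slow] dup → fast++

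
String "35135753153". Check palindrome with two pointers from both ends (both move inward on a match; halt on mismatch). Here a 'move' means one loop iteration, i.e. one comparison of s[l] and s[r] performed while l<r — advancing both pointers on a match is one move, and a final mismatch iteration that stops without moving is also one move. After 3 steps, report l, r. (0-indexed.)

l=0 r=10: '3'=='3', l++,r--
l=1 r=9: '5'=='5', l++,r--
l=2 r=8: '1'=='1', l++,r--

l=3, r=7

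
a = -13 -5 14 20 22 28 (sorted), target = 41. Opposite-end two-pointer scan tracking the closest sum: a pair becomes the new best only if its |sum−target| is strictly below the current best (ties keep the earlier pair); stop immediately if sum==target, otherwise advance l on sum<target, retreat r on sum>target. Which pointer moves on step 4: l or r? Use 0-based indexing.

[0,5] -13+28=15 d=26 * → l++
[1,5] -5+28=23 d=18 * → l++
[2,5] 14+28=42 d=1 * → r--
[2,4] 14+22=36 d=5 → l++

l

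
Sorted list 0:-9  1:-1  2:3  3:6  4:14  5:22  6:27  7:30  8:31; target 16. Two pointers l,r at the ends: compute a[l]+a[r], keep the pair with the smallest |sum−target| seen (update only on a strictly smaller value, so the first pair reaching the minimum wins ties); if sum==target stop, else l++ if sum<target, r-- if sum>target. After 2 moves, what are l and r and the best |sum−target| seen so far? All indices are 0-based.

l=0, r=6, best |Δ|=5

l=0 r=8: -9+31=22 d=6 *, r--
l=0 r=7: -9+30=21 d=5 *, r--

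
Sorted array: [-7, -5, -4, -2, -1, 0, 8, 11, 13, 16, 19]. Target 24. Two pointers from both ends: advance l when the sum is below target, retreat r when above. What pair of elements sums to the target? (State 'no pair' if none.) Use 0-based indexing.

(8, 16)

l=0 r=10: -7+19=12 <24, l++
l=1 r=10: -5+19=14 <24, l++
l=2 r=10: -4+19=15 <24, l++
l=3 r=10: -2+19=17 <24, l++
l=4 r=10: -1+19=18 <24, l++
l=5 r=10: 0+19=19 <24, l++
l=6 r=10: 8+19=27 >24, r--
l=6 r=9: 8+16=24, found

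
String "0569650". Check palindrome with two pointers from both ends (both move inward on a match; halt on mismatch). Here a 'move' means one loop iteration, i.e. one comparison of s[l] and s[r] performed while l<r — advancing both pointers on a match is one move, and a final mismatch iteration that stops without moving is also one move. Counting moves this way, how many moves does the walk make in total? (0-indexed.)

l=0 r=6: '0'=='0', l++,r--
l=1 r=5: '5'=='5', l++,r--
l=2 r=4: '6'=='6', l++,r--

3 moves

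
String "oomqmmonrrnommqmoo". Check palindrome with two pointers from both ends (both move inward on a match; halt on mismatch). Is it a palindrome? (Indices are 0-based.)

palindrome

[0,17] 'o'=='o' → l++,r--
[1,16] 'o'=='o' → l++,r--
[2,15] 'm'=='m' → l++,r--
[3,14] 'q'=='q' → l++,r--
[4,13] 'm'=='m' → l++,r--
[5,12] 'm'=='m' → l++,r--
[6,11] 'o'=='o' → l++,r--
[7,10] 'n'=='n' → l++,r--
[8,9] 'r'=='r' → l++,r--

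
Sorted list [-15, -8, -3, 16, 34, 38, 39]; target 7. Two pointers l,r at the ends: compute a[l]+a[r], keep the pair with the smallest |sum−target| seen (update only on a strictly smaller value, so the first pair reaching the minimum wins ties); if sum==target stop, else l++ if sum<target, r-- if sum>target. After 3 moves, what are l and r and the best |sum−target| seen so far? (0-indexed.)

l=0, r=3, best |Δ|=12

l=0 r=6: -15+39=24 d=17 *, r--
l=0 r=5: -15+38=23 d=16 *, r--
l=0 r=4: -15+34=19 d=12 *, r--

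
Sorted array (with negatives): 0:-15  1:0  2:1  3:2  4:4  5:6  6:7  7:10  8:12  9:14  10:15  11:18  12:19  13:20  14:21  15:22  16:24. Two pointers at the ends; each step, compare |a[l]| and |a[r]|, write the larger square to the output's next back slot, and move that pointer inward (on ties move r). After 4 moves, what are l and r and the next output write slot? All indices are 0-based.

l=0, r=12, next write slot=12

l=0 r=16: |-15|<=|24| out[16]=576, r--
l=0 r=15: |-15|<=|22| out[15]=484, r--
l=0 r=14: |-15|<=|21| out[14]=441, r--
l=0 r=13: |-15|<=|20| out[13]=400, r--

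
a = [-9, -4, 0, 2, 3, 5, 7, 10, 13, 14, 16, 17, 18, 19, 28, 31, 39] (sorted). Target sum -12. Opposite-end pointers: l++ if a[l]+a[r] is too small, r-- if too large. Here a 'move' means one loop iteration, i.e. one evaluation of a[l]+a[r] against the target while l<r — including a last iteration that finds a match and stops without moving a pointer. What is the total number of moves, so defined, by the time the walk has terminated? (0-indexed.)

16 moves

[0,16] -9+39=30 >-12 → r--
[0,15] -9+31=22 >-12 → r--
[0,14] -9+28=19 >-12 → r--
[0,13] -9+19=10 >-12 → r--
[0,12] -9+18=9 >-12 → r--
[0,11] -9+17=8 >-12 → r--
[0,10] -9+16=7 >-12 → r--
[0,9] -9+14=5 >-12 → r--
[0,8] -9+13=4 >-12 → r--
[0,7] -9+10=1 >-12 → r--
[0,6] -9+7=-2 >-12 → r--
[0,5] -9+5=-4 >-12 → r--
[0,4] -9+3=-6 >-12 → r--
[0,3] -9+2=-7 >-12 → r--
[0,2] -9+0=-9 >-12 → r--
[0,1] -9+-4=-13 <-12 → l++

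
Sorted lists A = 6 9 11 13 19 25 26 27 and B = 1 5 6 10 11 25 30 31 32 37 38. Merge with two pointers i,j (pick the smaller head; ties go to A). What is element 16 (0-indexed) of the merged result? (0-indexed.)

i=0 j=0: A[i]=6>B[j]=1 take 1, j++
i=0 j=1: A[i]=6>B[j]=5 take 5, j++
i=0 j=2: A[i]=6<=B[j]=6 take 6, i++
i=1 j=2: A[i]=9>B[j]=6 take 6, j++
i=1 j=3: A[i]=9<=B[j]=10 take 9, i++
i=2 j=3: A[i]=11>B[j]=10 take 10, j++
i=2 j=4: A[i]=11<=B[j]=11 take 11, i++
i=3 j=4: A[i]=13>B[j]=11 take 11, j++
i=3 j=5: A[i]=13<=B[j]=25 take 13, i++
i=4 j=5: A[i]=19<=B[j]=25 take 19, i++
i=5 j=5: A[i]=25<=B[j]=25 take 25, i++
i=6 j=5: A[i]=26>B[j]=25 take 25, j++
i=6 j=6: A[i]=26<=B[j]=30 take 26, i++
i=7 j=6: A[i]=27<=B[j]=30 take 27, i++
i=8 j=6: A done, take B[j]=30, j++
i=8 j=7: A done, take B[j]=31, j++
i=8 j=8: A done, take B[j]=32, j++
i=8 j=9: A done, take B[j]=37, j++
i=8 j=10: A done, take B[j]=38, j++

merged[16] = 32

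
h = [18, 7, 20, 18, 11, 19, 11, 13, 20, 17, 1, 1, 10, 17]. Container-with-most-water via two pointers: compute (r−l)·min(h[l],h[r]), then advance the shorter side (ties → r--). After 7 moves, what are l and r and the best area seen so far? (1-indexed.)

l=1 r=14: min(18,17)*13=221 best=221 *, r--
l=1 r=13: min(18,10)*12=120 best=221, r--
l=1 r=12: min(18,1)*11=11 best=221, r--
l=1 r=11: min(18,1)*10=10 best=221, r--
l=1 r=10: min(18,17)*9=153 best=221, r--
l=1 r=9: min(18,20)*8=144 best=221, l++
l=2 r=9: min(7,20)*7=49 best=221, l++

l=3, r=9, best area=221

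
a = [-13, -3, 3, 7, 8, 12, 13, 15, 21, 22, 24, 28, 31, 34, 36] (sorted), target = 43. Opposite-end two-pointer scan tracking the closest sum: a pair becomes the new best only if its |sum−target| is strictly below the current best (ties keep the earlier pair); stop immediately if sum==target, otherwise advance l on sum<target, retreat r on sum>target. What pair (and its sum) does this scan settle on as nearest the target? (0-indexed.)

pair (7, 36) with sum 43 (|Δ|=0)

[0,14] -13+36=23 d=20 * → l++
[1,14] -3+36=33 d=10 * → l++
[2,14] 3+36=39 d=4 * → l++
[3,14] 7+36=43 d=0 * → stop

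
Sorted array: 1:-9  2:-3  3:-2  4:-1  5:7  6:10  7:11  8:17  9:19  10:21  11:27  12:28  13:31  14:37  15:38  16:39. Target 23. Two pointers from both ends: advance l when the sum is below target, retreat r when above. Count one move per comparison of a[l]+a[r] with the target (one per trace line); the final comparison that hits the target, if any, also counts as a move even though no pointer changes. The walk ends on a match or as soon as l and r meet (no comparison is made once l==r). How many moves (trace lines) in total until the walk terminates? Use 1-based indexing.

l=1 r=16: -9+39=30 >23, r--
l=1 r=15: -9+38=29 >23, r--
l=1 r=14: -9+37=28 >23, r--
l=1 r=13: -9+31=22 <23, l++
l=2 r=13: -3+31=28 >23, r--
l=2 r=12: -3+28=25 >23, r--
l=2 r=11: -3+27=24 >23, r--
l=2 r=10: -3+21=18 <23, l++
l=3 r=10: -2+21=19 <23, l++
l=4 r=10: -1+21=20 <23, l++
l=5 r=10: 7+21=28 >23, r--
l=5 r=9: 7+19=26 >23, r--
l=5 r=8: 7+17=24 >23, r--
l=5 r=7: 7+11=18 <23, l++
l=6 r=7: 10+11=21 <23, l++

15 moves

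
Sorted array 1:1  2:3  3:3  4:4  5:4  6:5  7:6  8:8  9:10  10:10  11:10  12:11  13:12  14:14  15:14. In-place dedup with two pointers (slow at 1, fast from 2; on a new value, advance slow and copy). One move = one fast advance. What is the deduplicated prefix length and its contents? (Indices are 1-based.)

slow=1 fast=2: a[fast]=3≠a[slow]=1 write a[2]=3, slow++,fast++
slow=2 fast=3: a[fast]=3=a[slow] dup, fast++
slow=2 fast=4: a[fast]=4≠a[slow]=3 write a[3]=4, slow++,fast++
slow=3 fast=5: a[fast]=4=a[slow] dup, fast++
slow=3 fast=6: a[fast]=5≠a[slow]=4 write a[4]=5, slow++,fast++
slow=4 fast=7: a[fast]=6≠a[slow]=5 write a[5]=6, slow++,fast++
slow=5 fast=8: a[fast]=8≠a[slow]=6 write a[6]=8, slow++,fast++
slow=6 fast=9: a[fast]=10≠a[slow]=8 write a[7]=10, slow++,fast++
slow=7 fast=10: a[fast]=10=a[slow] dup, fast++
slow=7 fast=11: a[fast]=10=a[slow] dup, fast++
slow=7 fast=12: a[fast]=11≠a[slow]=10 write a[8]=11, slow++,fast++
slow=8 fast=13: a[fast]=12≠a[slow]=11 write a[9]=12, slow++,fast++
slow=9 fast=14: a[fast]=14≠a[slow]=12 write a[10]=14, slow++,fast++
slow=10 fast=15: a[fast]=14=a[slow] dup, fast++

length 10; prefix = [1, 3, 4, 5, 6, 8, 10, 11, 12, 14]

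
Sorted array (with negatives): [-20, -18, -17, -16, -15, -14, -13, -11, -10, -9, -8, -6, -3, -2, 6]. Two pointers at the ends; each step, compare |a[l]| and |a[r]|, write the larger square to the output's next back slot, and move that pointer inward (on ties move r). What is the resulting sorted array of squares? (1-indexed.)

l=1 r=15: |-20|>|6| out[15]=400, l++
l=2 r=15: |-18|>|6| out[14]=324, l++
l=3 r=15: |-17|>|6| out[13]=289, l++
l=4 r=15: |-16|>|6| out[12]=256, l++
l=5 r=15: |-15|>|6| out[11]=225, l++
l=6 r=15: |-14|>|6| out[10]=196, l++
l=7 r=15: |-13|>|6| out[9]=169, l++
l=8 r=15: |-11|>|6| out[8]=121, l++
l=9 r=15: |-10|>|6| out[7]=100, l++
l=10 r=15: |-9|>|6| out[6]=81, l++
l=11 r=15: |-8|>|6| out[5]=64, l++
l=12 r=15: |-6|<=|6| out[4]=36, r--
l=12 r=14: |-6|>|-2| out[3]=36, l++
l=13 r=14: |-3|>|-2| out[2]=9, l++
l=14 r=14: |-2|<=|-2| out[1]=4, r--

[4, 9, 36, 36, 64, 81, 100, 121, 169, 196, 225, 256, 289, 324, 400]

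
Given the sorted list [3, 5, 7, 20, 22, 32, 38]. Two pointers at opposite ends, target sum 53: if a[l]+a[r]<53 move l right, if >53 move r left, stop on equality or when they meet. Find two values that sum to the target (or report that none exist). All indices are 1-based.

no pair

l=1 r=7: 3+38=41 <53, l++
l=2 r=7: 5+38=43 <53, l++
l=3 r=7: 7+38=45 <53, l++
l=4 r=7: 20+38=58 >53, r--
l=4 r=6: 20+32=52 <53, l++
l=5 r=6: 22+32=54 >53, r--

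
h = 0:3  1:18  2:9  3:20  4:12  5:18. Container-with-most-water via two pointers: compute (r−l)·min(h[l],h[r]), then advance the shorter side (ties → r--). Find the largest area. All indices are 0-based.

[0,5] min(3,18)*5=15 best=15 * → l++
[1,5] min(18,18)*4=72 best=72 * → r--
[1,4] min(18,12)*3=36 best=72 → r--
[1,3] min(18,20)*2=36 best=72 → l++
[2,3] min(9,20)*1=9 best=72 → l++

max area = 72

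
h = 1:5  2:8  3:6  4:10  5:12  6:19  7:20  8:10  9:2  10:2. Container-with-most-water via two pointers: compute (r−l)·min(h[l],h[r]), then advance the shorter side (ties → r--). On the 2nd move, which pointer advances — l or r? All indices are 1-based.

[1,10] min(5,2)*9=18 best=18 * → r--
[1,9] min(5,2)*8=16 best=18 → r--

r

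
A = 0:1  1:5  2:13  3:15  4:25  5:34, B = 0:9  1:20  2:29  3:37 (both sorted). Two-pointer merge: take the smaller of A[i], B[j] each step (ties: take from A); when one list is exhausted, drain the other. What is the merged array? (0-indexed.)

[i=0,j=0] A[i]=1<=B[j]=9 take 1 → i++
[i=1,j=0] A[i]=5<=B[j]=9 take 5 → i++
[i=2,j=0] A[i]=13>B[j]=9 take 9 → j++
[i=2,j=1] A[i]=13<=B[j]=20 take 13 → i++
[i=3,j=1] A[i]=15<=B[j]=20 take 15 → i++
[i=4,j=1] A[i]=25>B[j]=20 take 20 → j++
[i=4,j=2] A[i]=25<=B[j]=29 take 25 → i++
[i=5,j=2] A[i]=34>B[j]=29 take 29 → j++
[i=5,j=3] A[i]=34<=B[j]=37 take 34 → i++
[i=6,j=3] A done, take B[j]=37 → j++

[1, 5, 9, 13, 15, 20, 25, 29, 34, 37]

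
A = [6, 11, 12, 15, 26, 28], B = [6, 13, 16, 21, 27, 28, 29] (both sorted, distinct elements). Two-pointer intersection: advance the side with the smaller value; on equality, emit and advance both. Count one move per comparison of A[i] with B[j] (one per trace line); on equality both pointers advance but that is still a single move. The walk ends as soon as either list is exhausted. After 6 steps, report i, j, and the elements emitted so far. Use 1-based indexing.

i=5, j=4, emitted=[6]

i=1 j=1: 6==6 emit, i++,j++
i=2 j=2: 11<13, i++
i=3 j=2: 12<13, i++
i=4 j=2: 15>13, j++
i=4 j=3: 15<16, i++
i=5 j=3: 26>16, j++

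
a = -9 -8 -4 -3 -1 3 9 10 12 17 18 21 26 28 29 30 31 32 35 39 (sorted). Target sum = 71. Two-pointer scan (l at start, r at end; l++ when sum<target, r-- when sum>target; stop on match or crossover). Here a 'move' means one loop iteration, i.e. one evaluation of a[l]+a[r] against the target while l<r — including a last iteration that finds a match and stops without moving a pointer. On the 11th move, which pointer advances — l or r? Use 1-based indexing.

[1,20] -9+39=30 <71 → l++
[2,20] -8+39=31 <71 → l++
[3,20] -4+39=35 <71 → l++
[4,20] -3+39=36 <71 → l++
[5,20] -1+39=38 <71 → l++
[6,20] 3+39=42 <71 → l++
[7,20] 9+39=48 <71 → l++
[8,20] 10+39=49 <71 → l++
[9,20] 12+39=51 <71 → l++
[10,20] 17+39=56 <71 → l++
[11,20] 18+39=57 <71 → l++

l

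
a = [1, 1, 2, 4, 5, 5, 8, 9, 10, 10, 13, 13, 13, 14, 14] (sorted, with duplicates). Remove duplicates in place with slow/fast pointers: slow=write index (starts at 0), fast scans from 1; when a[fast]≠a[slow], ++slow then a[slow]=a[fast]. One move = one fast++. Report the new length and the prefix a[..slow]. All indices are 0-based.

(s=0,f=1) a[fast]=1=a[slow] dup → fast++
(s=0,f=2) a[fast]=2≠a[slow]=1 write a[1]=2 → slow++,fast++
(s=1,f=3) a[fast]=4≠a[slow]=2 write a[2]=4 → slow++,fast++
(s=2,f=4) a[fast]=5≠a[slow]=4 write a[3]=5 → slow++,fast++
(s=3,f=5) a[fast]=5=a[slow] dup → fast++
(s=3,f=6) a[fast]=8≠a[slow]=5 write a[4]=8 → slow++,fast++
(s=4,f=7) a[fast]=9≠a[slow]=8 write a[5]=9 → slow++,fast++
(s=5,f=8) a[fast]=10≠a[slow]=9 write a[6]=10 → slow++,fast++
(s=6,f=9) a[fast]=10=a[slow] dup → fast++
(s=6,f=10) a[fast]=13≠a[slow]=10 write a[7]=13 → slow++,fast++
(s=7,f=11) a[fast]=13=a[slow] dup → fast++
(s=7,f=12) a[fast]=13=a[slow] dup → fast++
(s=7,f=13) a[fast]=14≠a[slow]=13 write a[8]=14 → slow++,fast++
(s=8,f=14) a[fast]=14=a[slow] dup → fast++

length 9; prefix = [1, 2, 4, 5, 8, 9, 10, 13, 14]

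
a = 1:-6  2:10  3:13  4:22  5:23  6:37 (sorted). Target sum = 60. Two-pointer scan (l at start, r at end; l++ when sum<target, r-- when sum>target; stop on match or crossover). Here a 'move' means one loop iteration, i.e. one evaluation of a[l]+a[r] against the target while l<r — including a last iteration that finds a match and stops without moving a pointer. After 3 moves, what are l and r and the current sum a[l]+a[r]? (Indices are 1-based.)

l=4, r=6, sum=59

[1,6] -6+37=31 <60 → l++
[2,6] 10+37=47 <60 → l++
[3,6] 13+37=50 <60 → l++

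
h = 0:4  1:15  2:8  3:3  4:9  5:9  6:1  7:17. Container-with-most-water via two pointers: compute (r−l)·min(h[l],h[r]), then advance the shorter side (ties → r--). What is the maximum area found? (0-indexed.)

max area = 90

[0,7] min(4,17)*7=28 best=28 * → l++
[1,7] min(15,17)*6=90 best=90 * → l++
[2,7] min(8,17)*5=40 best=90 → l++
[3,7] min(3,17)*4=12 best=90 → l++
[4,7] min(9,17)*3=27 best=90 → l++
[5,7] min(9,17)*2=18 best=90 → l++
[6,7] min(1,17)*1=1 best=90 → l++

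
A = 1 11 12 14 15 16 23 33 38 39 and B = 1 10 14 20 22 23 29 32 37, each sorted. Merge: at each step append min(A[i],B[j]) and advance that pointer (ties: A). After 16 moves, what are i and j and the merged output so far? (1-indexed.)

[i=1,j=1] A[i]=1<=B[j]=1 take 1 → i++
[i=2,j=1] A[i]=11>B[j]=1 take 1 → j++
[i=2,j=2] A[i]=11>B[j]=10 take 10 → j++
[i=2,j=3] A[i]=11<=B[j]=14 take 11 → i++
[i=3,j=3] A[i]=12<=B[j]=14 take 12 → i++
[i=4,j=3] A[i]=14<=B[j]=14 take 14 → i++
[i=5,j=3] A[i]=15>B[j]=14 take 14 → j++
[i=5,j=4] A[i]=15<=B[j]=20 take 15 → i++
[i=6,j=4] A[i]=16<=B[j]=20 take 16 → i++
[i=7,j=4] A[i]=23>B[j]=20 take 20 → j++
[i=7,j=5] A[i]=23>B[j]=22 take 22 → j++
[i=7,j=6] A[i]=23<=B[j]=23 take 23 → i++
[i=8,j=6] A[i]=33>B[j]=23 take 23 → j++
[i=8,j=7] A[i]=33>B[j]=29 take 29 → j++
[i=8,j=8] A[i]=33>B[j]=32 take 32 → j++
[i=8,j=9] A[i]=33<=B[j]=37 take 33 → i++

i=9, j=9, merged so far=[1, 1, 10, 11, 12, 14, 14, 15, 16, 20, 22, 23, 23, 29, 32, 33]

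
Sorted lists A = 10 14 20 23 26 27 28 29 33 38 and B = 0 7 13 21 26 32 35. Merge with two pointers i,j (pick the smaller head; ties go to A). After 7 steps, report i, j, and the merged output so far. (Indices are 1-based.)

i=4, j=5, merged so far=[0, 7, 10, 13, 14, 20, 21]

[i=1,j=1] A[i]=10>B[j]=0 take 0 → j++
[i=1,j=2] A[i]=10>B[j]=7 take 7 → j++
[i=1,j=3] A[i]=10<=B[j]=13 take 10 → i++
[i=2,j=3] A[i]=14>B[j]=13 take 13 → j++
[i=2,j=4] A[i]=14<=B[j]=21 take 14 → i++
[i=3,j=4] A[i]=20<=B[j]=21 take 20 → i++
[i=4,j=4] A[i]=23>B[j]=21 take 21 → j++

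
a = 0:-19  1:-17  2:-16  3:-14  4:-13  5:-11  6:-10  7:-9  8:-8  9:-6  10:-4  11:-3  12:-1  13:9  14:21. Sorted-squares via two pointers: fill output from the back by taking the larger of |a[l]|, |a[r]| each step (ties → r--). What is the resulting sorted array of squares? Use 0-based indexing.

[1, 9, 16, 36, 64, 81, 81, 100, 121, 169, 196, 256, 289, 361, 441]

[0,14] |-19|<=|21| out[14]=441 → r--
[0,13] |-19|>|9| out[13]=361 → l++
[1,13] |-17|>|9| out[12]=289 → l++
[2,13] |-16|>|9| out[11]=256 → l++
[3,13] |-14|>|9| out[10]=196 → l++
[4,13] |-13|>|9| out[9]=169 → l++
[5,13] |-11|>|9| out[8]=121 → l++
[6,13] |-10|>|9| out[7]=100 → l++
[7,13] |-9|<=|9| out[6]=81 → r--
[7,12] |-9|>|-1| out[5]=81 → l++
[8,12] |-8|>|-1| out[4]=64 → l++
[9,12] |-6|>|-1| out[3]=36 → l++
[10,12] |-4|>|-1| out[2]=16 → l++
[11,12] |-3|>|-1| out[1]=9 → l++
[12,12] |-1|<=|-1| out[0]=1 → r--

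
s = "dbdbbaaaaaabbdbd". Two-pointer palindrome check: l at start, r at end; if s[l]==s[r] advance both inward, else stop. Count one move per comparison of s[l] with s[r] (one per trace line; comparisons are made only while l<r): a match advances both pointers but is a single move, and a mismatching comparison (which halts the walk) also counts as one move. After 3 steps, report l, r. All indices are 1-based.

l=4, r=13

l=1 r=16: 'd'=='d', l++,r--
l=2 r=15: 'b'=='b', l++,r--
l=3 r=14: 'd'=='d', l++,r--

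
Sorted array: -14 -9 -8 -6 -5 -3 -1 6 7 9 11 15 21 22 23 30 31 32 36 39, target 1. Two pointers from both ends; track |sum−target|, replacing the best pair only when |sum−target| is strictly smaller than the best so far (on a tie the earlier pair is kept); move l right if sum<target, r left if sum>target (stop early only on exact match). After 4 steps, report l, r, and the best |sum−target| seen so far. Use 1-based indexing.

l=1, r=16, best |Δ|=16

[1,20] -14+39=25 d=24 * → r--
[1,19] -14+36=22 d=21 * → r--
[1,18] -14+32=18 d=17 * → r--
[1,17] -14+31=17 d=16 * → r--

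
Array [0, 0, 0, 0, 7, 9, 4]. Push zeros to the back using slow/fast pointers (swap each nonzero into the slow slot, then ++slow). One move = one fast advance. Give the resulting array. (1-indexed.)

[7, 9, 4, 0, 0, 0, 0]

slow=1 fast=1: a[fast]=0, fast++
slow=1 fast=2: a[fast]=0, fast++
slow=1 fast=3: a[fast]=0, fast++
slow=1 fast=4: a[fast]=0, fast++
slow=1 fast=5: a[fast]=7≠0 swap→a[1]=7, slow++,fast++
slow=2 fast=6: a[fast]=9≠0 swap→a[2]=9, slow++,fast++
slow=3 fast=7: a[fast]=4≠0 swap→a[3]=4, slow++,fast++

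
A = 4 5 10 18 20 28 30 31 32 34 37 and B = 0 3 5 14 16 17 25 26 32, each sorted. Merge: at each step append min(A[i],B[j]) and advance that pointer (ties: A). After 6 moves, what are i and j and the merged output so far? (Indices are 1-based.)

i=4, j=4, merged so far=[0, 3, 4, 5, 5, 10]

[i=1,j=1] A[i]=4>B[j]=0 take 0 → j++
[i=1,j=2] A[i]=4>B[j]=3 take 3 → j++
[i=1,j=3] A[i]=4<=B[j]=5 take 4 → i++
[i=2,j=3] A[i]=5<=B[j]=5 take 5 → i++
[i=3,j=3] A[i]=10>B[j]=5 take 5 → j++
[i=3,j=4] A[i]=10<=B[j]=14 take 10 → i++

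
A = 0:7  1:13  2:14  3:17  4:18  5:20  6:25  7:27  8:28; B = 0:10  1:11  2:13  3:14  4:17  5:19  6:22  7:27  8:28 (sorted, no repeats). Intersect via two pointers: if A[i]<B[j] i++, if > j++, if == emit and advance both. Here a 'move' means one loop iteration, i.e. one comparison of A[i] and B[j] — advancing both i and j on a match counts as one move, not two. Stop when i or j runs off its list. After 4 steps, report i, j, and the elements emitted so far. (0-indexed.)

i=2, j=3, emitted=[13]

i=0 j=0: 7<10, i++
i=1 j=0: 13>10, j++
i=1 j=1: 13>11, j++
i=1 j=2: 13==13 emit, i++,j++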